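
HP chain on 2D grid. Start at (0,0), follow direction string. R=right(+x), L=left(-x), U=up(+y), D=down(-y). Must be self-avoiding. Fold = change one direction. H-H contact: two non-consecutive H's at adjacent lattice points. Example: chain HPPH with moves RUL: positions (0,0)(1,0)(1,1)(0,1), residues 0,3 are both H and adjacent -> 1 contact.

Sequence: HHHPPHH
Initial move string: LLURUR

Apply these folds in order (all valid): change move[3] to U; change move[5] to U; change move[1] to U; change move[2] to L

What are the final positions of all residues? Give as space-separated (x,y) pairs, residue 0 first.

Initial moves: LLURUR
Fold: move[3]->U => LLUUUR (positions: [(0, 0), (-1, 0), (-2, 0), (-2, 1), (-2, 2), (-2, 3), (-1, 3)])
Fold: move[5]->U => LLUUUU (positions: [(0, 0), (-1, 0), (-2, 0), (-2, 1), (-2, 2), (-2, 3), (-2, 4)])
Fold: move[1]->U => LUUUUU (positions: [(0, 0), (-1, 0), (-1, 1), (-1, 2), (-1, 3), (-1, 4), (-1, 5)])
Fold: move[2]->L => LULUUU (positions: [(0, 0), (-1, 0), (-1, 1), (-2, 1), (-2, 2), (-2, 3), (-2, 4)])

Answer: (0,0) (-1,0) (-1,1) (-2,1) (-2,2) (-2,3) (-2,4)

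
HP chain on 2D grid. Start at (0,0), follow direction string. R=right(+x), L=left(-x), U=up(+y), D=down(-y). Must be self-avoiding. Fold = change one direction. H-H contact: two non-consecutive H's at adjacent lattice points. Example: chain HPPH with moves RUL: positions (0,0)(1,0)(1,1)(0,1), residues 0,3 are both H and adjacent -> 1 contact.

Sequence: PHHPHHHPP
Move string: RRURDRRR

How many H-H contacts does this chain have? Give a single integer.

Positions: [(0, 0), (1, 0), (2, 0), (2, 1), (3, 1), (3, 0), (4, 0), (5, 0), (6, 0)]
H-H contact: residue 2 @(2,0) - residue 5 @(3, 0)

Answer: 1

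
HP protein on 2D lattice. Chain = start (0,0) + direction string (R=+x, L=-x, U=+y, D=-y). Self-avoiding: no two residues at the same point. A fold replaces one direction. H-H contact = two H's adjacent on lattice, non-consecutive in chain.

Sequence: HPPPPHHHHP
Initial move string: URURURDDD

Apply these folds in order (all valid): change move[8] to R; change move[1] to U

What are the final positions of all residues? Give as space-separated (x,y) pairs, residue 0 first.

Answer: (0,0) (0,1) (0,2) (0,3) (1,3) (1,4) (2,4) (2,3) (2,2) (3,2)

Derivation:
Initial moves: URURURDDD
Fold: move[8]->R => URURURDDR (positions: [(0, 0), (0, 1), (1, 1), (1, 2), (2, 2), (2, 3), (3, 3), (3, 2), (3, 1), (4, 1)])
Fold: move[1]->U => UUURURDDR (positions: [(0, 0), (0, 1), (0, 2), (0, 3), (1, 3), (1, 4), (2, 4), (2, 3), (2, 2), (3, 2)])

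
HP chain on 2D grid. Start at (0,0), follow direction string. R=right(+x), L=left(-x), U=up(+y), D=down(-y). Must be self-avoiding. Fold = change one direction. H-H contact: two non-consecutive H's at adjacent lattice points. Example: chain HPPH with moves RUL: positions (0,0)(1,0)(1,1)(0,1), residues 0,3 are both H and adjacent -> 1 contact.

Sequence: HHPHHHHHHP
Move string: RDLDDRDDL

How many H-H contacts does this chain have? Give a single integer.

Answer: 1

Derivation:
Positions: [(0, 0), (1, 0), (1, -1), (0, -1), (0, -2), (0, -3), (1, -3), (1, -4), (1, -5), (0, -5)]
H-H contact: residue 0 @(0,0) - residue 3 @(0, -1)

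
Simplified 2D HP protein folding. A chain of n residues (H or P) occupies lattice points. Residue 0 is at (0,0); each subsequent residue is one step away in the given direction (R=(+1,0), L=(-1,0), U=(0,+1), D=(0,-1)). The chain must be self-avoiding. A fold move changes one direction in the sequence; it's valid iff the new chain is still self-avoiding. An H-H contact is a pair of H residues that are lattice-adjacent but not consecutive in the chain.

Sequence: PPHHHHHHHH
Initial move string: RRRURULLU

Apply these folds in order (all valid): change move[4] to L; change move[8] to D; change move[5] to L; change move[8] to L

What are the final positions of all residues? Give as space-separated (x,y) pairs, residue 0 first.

Initial moves: RRRURULLU
Fold: move[4]->L => RRRULULLU (positions: [(0, 0), (1, 0), (2, 0), (3, 0), (3, 1), (2, 1), (2, 2), (1, 2), (0, 2), (0, 3)])
Fold: move[8]->D => RRRULULLD (positions: [(0, 0), (1, 0), (2, 0), (3, 0), (3, 1), (2, 1), (2, 2), (1, 2), (0, 2), (0, 1)])
Fold: move[5]->L => RRRULLLLD (positions: [(0, 0), (1, 0), (2, 0), (3, 0), (3, 1), (2, 1), (1, 1), (0, 1), (-1, 1), (-1, 0)])
Fold: move[8]->L => RRRULLLLL (positions: [(0, 0), (1, 0), (2, 0), (3, 0), (3, 1), (2, 1), (1, 1), (0, 1), (-1, 1), (-2, 1)])

Answer: (0,0) (1,0) (2,0) (3,0) (3,1) (2,1) (1,1) (0,1) (-1,1) (-2,1)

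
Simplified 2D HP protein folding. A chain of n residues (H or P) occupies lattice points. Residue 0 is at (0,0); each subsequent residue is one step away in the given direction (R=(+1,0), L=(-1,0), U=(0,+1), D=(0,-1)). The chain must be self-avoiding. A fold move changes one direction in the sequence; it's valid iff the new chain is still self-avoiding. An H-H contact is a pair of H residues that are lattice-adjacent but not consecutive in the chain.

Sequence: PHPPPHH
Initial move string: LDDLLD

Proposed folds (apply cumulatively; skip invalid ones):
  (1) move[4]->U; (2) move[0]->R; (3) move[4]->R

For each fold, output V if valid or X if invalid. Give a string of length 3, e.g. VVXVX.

Initial: LDDLLD -> [(0, 0), (-1, 0), (-1, -1), (-1, -2), (-2, -2), (-3, -2), (-3, -3)]
Fold 1: move[4]->U => LDDLUD INVALID (collision), skipped
Fold 2: move[0]->R => RDDLLD VALID
Fold 3: move[4]->R => RDDLRD INVALID (collision), skipped

Answer: XVX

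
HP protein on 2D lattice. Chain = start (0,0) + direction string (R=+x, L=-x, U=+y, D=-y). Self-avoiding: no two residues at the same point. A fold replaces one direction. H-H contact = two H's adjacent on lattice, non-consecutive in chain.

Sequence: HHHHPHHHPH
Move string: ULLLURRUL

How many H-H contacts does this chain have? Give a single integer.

Positions: [(0, 0), (0, 1), (-1, 1), (-2, 1), (-3, 1), (-3, 2), (-2, 2), (-1, 2), (-1, 3), (-2, 3)]
H-H contact: residue 2 @(-1,1) - residue 7 @(-1, 2)
H-H contact: residue 3 @(-2,1) - residue 6 @(-2, 2)
H-H contact: residue 6 @(-2,2) - residue 9 @(-2, 3)

Answer: 3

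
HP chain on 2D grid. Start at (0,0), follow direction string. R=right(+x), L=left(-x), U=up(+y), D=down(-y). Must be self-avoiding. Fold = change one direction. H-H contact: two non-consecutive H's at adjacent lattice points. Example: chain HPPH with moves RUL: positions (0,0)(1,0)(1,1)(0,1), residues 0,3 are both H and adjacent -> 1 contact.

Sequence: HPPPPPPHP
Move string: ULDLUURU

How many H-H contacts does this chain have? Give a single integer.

Answer: 0

Derivation:
Positions: [(0, 0), (0, 1), (-1, 1), (-1, 0), (-2, 0), (-2, 1), (-2, 2), (-1, 2), (-1, 3)]
No H-H contacts found.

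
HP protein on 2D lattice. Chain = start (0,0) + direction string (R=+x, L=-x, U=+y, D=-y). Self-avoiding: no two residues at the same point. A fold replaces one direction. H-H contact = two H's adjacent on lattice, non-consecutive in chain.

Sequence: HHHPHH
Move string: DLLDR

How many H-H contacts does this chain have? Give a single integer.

Positions: [(0, 0), (0, -1), (-1, -1), (-2, -1), (-2, -2), (-1, -2)]
H-H contact: residue 2 @(-1,-1) - residue 5 @(-1, -2)

Answer: 1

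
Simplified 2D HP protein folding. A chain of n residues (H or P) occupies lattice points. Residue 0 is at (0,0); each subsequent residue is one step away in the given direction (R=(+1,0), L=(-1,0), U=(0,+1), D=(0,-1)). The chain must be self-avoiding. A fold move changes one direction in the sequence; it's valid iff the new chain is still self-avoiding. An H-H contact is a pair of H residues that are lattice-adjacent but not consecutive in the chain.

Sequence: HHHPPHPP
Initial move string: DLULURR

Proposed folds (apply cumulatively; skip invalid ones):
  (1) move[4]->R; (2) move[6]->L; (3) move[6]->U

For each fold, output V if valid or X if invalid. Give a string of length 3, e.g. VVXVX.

Answer: XXV

Derivation:
Initial: DLULURR -> [(0, 0), (0, -1), (-1, -1), (-1, 0), (-2, 0), (-2, 1), (-1, 1), (0, 1)]
Fold 1: move[4]->R => DLULRRR INVALID (collision), skipped
Fold 2: move[6]->L => DLULURL INVALID (collision), skipped
Fold 3: move[6]->U => DLULURU VALID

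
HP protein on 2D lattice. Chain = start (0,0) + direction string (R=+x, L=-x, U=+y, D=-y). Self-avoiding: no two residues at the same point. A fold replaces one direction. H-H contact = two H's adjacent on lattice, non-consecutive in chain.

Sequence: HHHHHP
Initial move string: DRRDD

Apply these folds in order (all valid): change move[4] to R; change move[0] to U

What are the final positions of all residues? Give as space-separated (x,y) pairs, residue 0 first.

Answer: (0,0) (0,1) (1,1) (2,1) (2,0) (3,0)

Derivation:
Initial moves: DRRDD
Fold: move[4]->R => DRRDR (positions: [(0, 0), (0, -1), (1, -1), (2, -1), (2, -2), (3, -2)])
Fold: move[0]->U => URRDR (positions: [(0, 0), (0, 1), (1, 1), (2, 1), (2, 0), (3, 0)])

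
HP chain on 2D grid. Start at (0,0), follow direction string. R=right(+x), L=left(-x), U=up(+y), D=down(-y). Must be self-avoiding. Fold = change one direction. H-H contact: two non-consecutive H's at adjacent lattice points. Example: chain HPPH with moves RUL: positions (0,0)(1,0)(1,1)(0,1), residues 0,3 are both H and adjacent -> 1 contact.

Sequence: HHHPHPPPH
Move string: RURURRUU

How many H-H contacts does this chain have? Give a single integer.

Answer: 0

Derivation:
Positions: [(0, 0), (1, 0), (1, 1), (2, 1), (2, 2), (3, 2), (4, 2), (4, 3), (4, 4)]
No H-H contacts found.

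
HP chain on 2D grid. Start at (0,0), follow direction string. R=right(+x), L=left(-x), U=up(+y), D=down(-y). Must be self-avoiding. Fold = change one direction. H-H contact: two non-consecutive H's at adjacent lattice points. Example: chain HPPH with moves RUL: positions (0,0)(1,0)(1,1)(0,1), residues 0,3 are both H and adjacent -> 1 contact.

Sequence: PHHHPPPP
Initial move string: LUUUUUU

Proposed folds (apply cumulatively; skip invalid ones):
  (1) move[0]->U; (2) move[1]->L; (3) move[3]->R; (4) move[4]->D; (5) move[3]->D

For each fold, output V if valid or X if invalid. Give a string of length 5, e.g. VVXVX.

Answer: VVVXX

Derivation:
Initial: LUUUUUU -> [(0, 0), (-1, 0), (-1, 1), (-1, 2), (-1, 3), (-1, 4), (-1, 5), (-1, 6)]
Fold 1: move[0]->U => UUUUUUU VALID
Fold 2: move[1]->L => ULUUUUU VALID
Fold 3: move[3]->R => ULURUUU VALID
Fold 4: move[4]->D => ULURDUU INVALID (collision), skipped
Fold 5: move[3]->D => ULUDUUU INVALID (collision), skipped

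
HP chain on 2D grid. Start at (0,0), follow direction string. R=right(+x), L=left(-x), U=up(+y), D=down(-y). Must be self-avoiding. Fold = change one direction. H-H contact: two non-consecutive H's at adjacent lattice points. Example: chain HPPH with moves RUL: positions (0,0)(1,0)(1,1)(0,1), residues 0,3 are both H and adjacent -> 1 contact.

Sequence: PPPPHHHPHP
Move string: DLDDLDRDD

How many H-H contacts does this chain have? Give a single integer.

Positions: [(0, 0), (0, -1), (-1, -1), (-1, -2), (-1, -3), (-2, -3), (-2, -4), (-1, -4), (-1, -5), (-1, -6)]
No H-H contacts found.

Answer: 0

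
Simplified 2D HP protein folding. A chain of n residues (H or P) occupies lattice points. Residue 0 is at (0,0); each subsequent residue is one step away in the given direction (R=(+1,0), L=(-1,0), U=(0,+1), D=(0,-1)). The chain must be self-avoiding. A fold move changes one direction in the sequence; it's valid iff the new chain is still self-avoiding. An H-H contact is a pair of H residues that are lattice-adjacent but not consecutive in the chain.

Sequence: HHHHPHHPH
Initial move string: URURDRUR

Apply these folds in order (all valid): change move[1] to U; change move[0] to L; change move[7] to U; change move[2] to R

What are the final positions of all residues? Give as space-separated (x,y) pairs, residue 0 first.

Answer: (0,0) (-1,0) (-1,1) (0,1) (1,1) (1,0) (2,0) (2,1) (2,2)

Derivation:
Initial moves: URURDRUR
Fold: move[1]->U => UUURDRUR (positions: [(0, 0), (0, 1), (0, 2), (0, 3), (1, 3), (1, 2), (2, 2), (2, 3), (3, 3)])
Fold: move[0]->L => LUURDRUR (positions: [(0, 0), (-1, 0), (-1, 1), (-1, 2), (0, 2), (0, 1), (1, 1), (1, 2), (2, 2)])
Fold: move[7]->U => LUURDRUU (positions: [(0, 0), (-1, 0), (-1, 1), (-1, 2), (0, 2), (0, 1), (1, 1), (1, 2), (1, 3)])
Fold: move[2]->R => LURRDRUU (positions: [(0, 0), (-1, 0), (-1, 1), (0, 1), (1, 1), (1, 0), (2, 0), (2, 1), (2, 2)])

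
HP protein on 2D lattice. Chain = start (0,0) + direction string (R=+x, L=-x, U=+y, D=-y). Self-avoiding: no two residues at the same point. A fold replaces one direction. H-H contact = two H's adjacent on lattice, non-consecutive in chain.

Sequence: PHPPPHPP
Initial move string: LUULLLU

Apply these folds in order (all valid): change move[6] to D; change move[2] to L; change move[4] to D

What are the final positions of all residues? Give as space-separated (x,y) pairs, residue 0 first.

Initial moves: LUULLLU
Fold: move[6]->D => LUULLLD (positions: [(0, 0), (-1, 0), (-1, 1), (-1, 2), (-2, 2), (-3, 2), (-4, 2), (-4, 1)])
Fold: move[2]->L => LULLLLD (positions: [(0, 0), (-1, 0), (-1, 1), (-2, 1), (-3, 1), (-4, 1), (-5, 1), (-5, 0)])
Fold: move[4]->D => LULLDLD (positions: [(0, 0), (-1, 0), (-1, 1), (-2, 1), (-3, 1), (-3, 0), (-4, 0), (-4, -1)])

Answer: (0,0) (-1,0) (-1,1) (-2,1) (-3,1) (-3,0) (-4,0) (-4,-1)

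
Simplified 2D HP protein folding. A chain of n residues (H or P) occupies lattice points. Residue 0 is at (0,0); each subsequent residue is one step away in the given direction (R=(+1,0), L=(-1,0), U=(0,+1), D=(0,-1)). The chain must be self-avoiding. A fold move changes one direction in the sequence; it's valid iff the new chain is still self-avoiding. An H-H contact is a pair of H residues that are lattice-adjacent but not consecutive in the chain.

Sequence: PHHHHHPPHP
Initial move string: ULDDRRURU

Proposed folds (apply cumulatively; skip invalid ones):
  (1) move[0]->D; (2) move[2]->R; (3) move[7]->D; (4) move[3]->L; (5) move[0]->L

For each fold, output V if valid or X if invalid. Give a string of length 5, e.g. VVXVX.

Initial: ULDDRRURU -> [(0, 0), (0, 1), (-1, 1), (-1, 0), (-1, -1), (0, -1), (1, -1), (1, 0), (2, 0), (2, 1)]
Fold 1: move[0]->D => DLDDRRURU VALID
Fold 2: move[2]->R => DLRDRRURU INVALID (collision), skipped
Fold 3: move[7]->D => DLDDRRUDU INVALID (collision), skipped
Fold 4: move[3]->L => DLDLRRURU INVALID (collision), skipped
Fold 5: move[0]->L => LLDDRRURU VALID

Answer: VXXXV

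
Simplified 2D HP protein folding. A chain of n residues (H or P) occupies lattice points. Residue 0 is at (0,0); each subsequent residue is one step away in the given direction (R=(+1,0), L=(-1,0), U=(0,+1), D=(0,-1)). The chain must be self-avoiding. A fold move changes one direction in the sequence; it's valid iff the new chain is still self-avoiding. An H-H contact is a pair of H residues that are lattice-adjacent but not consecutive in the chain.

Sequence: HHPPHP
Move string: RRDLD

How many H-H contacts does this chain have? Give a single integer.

Answer: 1

Derivation:
Positions: [(0, 0), (1, 0), (2, 0), (2, -1), (1, -1), (1, -2)]
H-H contact: residue 1 @(1,0) - residue 4 @(1, -1)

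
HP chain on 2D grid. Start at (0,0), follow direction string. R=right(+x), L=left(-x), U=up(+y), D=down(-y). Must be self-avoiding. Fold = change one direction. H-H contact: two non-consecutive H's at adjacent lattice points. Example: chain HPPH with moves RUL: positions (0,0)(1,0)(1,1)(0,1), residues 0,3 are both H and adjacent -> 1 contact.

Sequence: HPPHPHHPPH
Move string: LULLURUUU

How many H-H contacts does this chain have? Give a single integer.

Answer: 1

Derivation:
Positions: [(0, 0), (-1, 0), (-1, 1), (-2, 1), (-3, 1), (-3, 2), (-2, 2), (-2, 3), (-2, 4), (-2, 5)]
H-H contact: residue 3 @(-2,1) - residue 6 @(-2, 2)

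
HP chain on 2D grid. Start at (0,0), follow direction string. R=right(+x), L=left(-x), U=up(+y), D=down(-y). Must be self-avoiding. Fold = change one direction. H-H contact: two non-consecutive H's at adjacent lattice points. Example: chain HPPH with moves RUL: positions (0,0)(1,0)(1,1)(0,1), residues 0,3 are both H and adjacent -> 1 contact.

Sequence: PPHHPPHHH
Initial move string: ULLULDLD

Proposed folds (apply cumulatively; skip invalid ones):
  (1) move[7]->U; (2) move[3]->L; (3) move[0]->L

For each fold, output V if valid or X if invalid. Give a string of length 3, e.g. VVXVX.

Initial: ULLULDLD -> [(0, 0), (0, 1), (-1, 1), (-2, 1), (-2, 2), (-3, 2), (-3, 1), (-4, 1), (-4, 0)]
Fold 1: move[7]->U => ULLULDLU VALID
Fold 2: move[3]->L => ULLLLDLU VALID
Fold 3: move[0]->L => LLLLLDLU VALID

Answer: VVV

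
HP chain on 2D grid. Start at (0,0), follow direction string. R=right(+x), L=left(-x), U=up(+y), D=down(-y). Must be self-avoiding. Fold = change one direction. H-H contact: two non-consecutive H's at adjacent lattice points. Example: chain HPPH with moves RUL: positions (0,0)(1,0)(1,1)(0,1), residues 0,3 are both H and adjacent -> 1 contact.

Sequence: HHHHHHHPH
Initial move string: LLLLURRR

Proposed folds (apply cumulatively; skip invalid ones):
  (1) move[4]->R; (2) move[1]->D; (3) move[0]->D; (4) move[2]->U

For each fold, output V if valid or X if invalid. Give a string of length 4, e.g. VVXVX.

Answer: XXXV

Derivation:
Initial: LLLLURRR -> [(0, 0), (-1, 0), (-2, 0), (-3, 0), (-4, 0), (-4, 1), (-3, 1), (-2, 1), (-1, 1)]
Fold 1: move[4]->R => LLLLRRRR INVALID (collision), skipped
Fold 2: move[1]->D => LDLLURRR INVALID (collision), skipped
Fold 3: move[0]->D => DLLLURRR INVALID (collision), skipped
Fold 4: move[2]->U => LLULURRR VALID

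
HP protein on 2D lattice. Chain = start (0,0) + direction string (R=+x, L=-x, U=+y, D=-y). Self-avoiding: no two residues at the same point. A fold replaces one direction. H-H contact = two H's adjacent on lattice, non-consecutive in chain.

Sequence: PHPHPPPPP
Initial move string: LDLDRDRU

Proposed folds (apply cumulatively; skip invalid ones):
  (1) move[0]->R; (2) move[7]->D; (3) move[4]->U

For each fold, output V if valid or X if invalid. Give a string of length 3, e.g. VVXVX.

Initial: LDLDRDRU -> [(0, 0), (-1, 0), (-1, -1), (-2, -1), (-2, -2), (-1, -2), (-1, -3), (0, -3), (0, -2)]
Fold 1: move[0]->R => RDLDRDRU VALID
Fold 2: move[7]->D => RDLDRDRD VALID
Fold 3: move[4]->U => RDLDUDRD INVALID (collision), skipped

Answer: VVX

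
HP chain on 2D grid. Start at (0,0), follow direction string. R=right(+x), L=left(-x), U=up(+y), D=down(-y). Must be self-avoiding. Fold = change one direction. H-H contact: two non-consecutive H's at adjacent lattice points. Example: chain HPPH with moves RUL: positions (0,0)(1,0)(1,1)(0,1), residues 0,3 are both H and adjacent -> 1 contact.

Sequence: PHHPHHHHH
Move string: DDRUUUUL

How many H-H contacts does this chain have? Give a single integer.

Positions: [(0, 0), (0, -1), (0, -2), (1, -2), (1, -1), (1, 0), (1, 1), (1, 2), (0, 2)]
H-H contact: residue 1 @(0,-1) - residue 4 @(1, -1)

Answer: 1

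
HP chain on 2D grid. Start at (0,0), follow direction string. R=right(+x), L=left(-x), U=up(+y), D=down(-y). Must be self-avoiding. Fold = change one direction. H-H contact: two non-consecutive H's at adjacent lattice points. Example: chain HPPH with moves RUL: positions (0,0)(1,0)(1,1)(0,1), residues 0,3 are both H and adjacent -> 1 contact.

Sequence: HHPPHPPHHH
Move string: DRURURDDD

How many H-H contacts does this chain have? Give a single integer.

Answer: 1

Derivation:
Positions: [(0, 0), (0, -1), (1, -1), (1, 0), (2, 0), (2, 1), (3, 1), (3, 0), (3, -1), (3, -2)]
H-H contact: residue 4 @(2,0) - residue 7 @(3, 0)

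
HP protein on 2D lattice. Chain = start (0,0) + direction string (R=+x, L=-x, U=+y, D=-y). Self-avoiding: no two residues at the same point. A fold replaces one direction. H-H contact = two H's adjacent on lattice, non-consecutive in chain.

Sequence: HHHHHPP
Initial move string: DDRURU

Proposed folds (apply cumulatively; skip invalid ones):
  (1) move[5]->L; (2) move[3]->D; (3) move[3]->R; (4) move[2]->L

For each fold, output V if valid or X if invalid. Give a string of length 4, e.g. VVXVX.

Initial: DDRURU -> [(0, 0), (0, -1), (0, -2), (1, -2), (1, -1), (2, -1), (2, 0)]
Fold 1: move[5]->L => DDRURL INVALID (collision), skipped
Fold 2: move[3]->D => DDRDRU VALID
Fold 3: move[3]->R => DDRRRU VALID
Fold 4: move[2]->L => DDLRRU INVALID (collision), skipped

Answer: XVVX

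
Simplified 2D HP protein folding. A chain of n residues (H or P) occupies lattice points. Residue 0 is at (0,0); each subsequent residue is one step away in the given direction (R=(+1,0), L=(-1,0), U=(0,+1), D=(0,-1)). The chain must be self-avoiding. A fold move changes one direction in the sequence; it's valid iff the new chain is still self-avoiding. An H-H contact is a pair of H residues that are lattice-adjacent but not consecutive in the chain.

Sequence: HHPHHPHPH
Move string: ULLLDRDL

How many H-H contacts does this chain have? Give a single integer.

Answer: 1

Derivation:
Positions: [(0, 0), (0, 1), (-1, 1), (-2, 1), (-3, 1), (-3, 0), (-2, 0), (-2, -1), (-3, -1)]
H-H contact: residue 3 @(-2,1) - residue 6 @(-2, 0)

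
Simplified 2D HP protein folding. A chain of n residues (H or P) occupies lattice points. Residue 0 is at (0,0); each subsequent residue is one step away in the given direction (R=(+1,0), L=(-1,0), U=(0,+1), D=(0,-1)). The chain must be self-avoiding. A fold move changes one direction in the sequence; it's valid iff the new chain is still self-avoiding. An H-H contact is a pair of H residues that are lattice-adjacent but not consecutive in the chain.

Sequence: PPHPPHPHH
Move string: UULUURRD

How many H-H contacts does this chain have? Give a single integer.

Positions: [(0, 0), (0, 1), (0, 2), (-1, 2), (-1, 3), (-1, 4), (0, 4), (1, 4), (1, 3)]
No H-H contacts found.

Answer: 0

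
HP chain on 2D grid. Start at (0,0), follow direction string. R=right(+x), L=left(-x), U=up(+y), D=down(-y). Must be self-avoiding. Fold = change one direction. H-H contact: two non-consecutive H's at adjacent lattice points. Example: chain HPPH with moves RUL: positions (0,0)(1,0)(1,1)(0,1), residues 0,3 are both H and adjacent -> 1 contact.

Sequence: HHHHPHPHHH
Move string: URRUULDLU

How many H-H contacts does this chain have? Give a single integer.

Positions: [(0, 0), (0, 1), (1, 1), (2, 1), (2, 2), (2, 3), (1, 3), (1, 2), (0, 2), (0, 3)]
H-H contact: residue 1 @(0,1) - residue 8 @(0, 2)
H-H contact: residue 2 @(1,1) - residue 7 @(1, 2)

Answer: 2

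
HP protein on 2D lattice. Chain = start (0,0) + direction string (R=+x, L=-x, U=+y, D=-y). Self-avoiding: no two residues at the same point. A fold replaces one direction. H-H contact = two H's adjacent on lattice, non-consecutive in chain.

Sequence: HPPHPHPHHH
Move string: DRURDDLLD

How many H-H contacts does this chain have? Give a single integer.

Answer: 1

Derivation:
Positions: [(0, 0), (0, -1), (1, -1), (1, 0), (2, 0), (2, -1), (2, -2), (1, -2), (0, -2), (0, -3)]
H-H contact: residue 0 @(0,0) - residue 3 @(1, 0)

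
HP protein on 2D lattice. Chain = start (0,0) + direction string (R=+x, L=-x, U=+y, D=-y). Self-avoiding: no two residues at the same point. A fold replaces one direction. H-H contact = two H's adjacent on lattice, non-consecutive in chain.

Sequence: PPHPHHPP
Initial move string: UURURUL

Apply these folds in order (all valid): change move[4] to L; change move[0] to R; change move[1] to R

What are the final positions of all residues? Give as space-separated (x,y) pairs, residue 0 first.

Answer: (0,0) (1,0) (2,0) (3,0) (3,1) (2,1) (2,2) (1,2)

Derivation:
Initial moves: UURURUL
Fold: move[4]->L => UURULUL (positions: [(0, 0), (0, 1), (0, 2), (1, 2), (1, 3), (0, 3), (0, 4), (-1, 4)])
Fold: move[0]->R => RURULUL (positions: [(0, 0), (1, 0), (1, 1), (2, 1), (2, 2), (1, 2), (1, 3), (0, 3)])
Fold: move[1]->R => RRRULUL (positions: [(0, 0), (1, 0), (2, 0), (3, 0), (3, 1), (2, 1), (2, 2), (1, 2)])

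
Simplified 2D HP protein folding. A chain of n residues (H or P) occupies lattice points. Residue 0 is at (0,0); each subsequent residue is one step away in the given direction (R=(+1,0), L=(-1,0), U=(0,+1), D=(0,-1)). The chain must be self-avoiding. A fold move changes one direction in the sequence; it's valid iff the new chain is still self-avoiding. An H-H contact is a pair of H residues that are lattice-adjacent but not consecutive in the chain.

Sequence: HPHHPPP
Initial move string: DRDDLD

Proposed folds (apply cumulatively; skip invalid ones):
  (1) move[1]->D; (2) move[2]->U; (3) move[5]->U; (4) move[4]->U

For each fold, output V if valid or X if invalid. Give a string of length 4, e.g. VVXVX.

Initial: DRDDLD -> [(0, 0), (0, -1), (1, -1), (1, -2), (1, -3), (0, -3), (0, -4)]
Fold 1: move[1]->D => DDDDLD VALID
Fold 2: move[2]->U => DDUDLD INVALID (collision), skipped
Fold 3: move[5]->U => DDDDLU VALID
Fold 4: move[4]->U => DDDDUU INVALID (collision), skipped

Answer: VXVX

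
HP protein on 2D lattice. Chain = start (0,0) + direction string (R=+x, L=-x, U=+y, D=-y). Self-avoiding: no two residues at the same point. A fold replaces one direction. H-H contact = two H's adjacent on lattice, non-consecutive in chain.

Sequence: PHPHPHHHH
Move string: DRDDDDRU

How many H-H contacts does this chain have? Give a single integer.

Positions: [(0, 0), (0, -1), (1, -1), (1, -2), (1, -3), (1, -4), (1, -5), (2, -5), (2, -4)]
H-H contact: residue 5 @(1,-4) - residue 8 @(2, -4)

Answer: 1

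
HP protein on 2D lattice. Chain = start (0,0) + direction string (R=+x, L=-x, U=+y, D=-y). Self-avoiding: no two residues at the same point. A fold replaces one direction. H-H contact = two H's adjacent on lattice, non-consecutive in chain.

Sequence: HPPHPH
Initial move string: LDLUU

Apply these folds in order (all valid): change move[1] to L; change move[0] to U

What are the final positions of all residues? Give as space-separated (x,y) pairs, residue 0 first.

Initial moves: LDLUU
Fold: move[1]->L => LLLUU (positions: [(0, 0), (-1, 0), (-2, 0), (-3, 0), (-3, 1), (-3, 2)])
Fold: move[0]->U => ULLUU (positions: [(0, 0), (0, 1), (-1, 1), (-2, 1), (-2, 2), (-2, 3)])

Answer: (0,0) (0,1) (-1,1) (-2,1) (-2,2) (-2,3)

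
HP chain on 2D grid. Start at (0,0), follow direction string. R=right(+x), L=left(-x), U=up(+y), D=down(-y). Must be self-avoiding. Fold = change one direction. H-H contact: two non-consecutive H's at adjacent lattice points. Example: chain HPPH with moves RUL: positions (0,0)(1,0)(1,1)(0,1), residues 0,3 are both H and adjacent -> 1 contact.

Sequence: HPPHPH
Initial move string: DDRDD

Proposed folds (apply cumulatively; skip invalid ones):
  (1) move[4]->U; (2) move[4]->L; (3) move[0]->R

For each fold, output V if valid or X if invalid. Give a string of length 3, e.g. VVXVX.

Initial: DDRDD -> [(0, 0), (0, -1), (0, -2), (1, -2), (1, -3), (1, -4)]
Fold 1: move[4]->U => DDRDU INVALID (collision), skipped
Fold 2: move[4]->L => DDRDL VALID
Fold 3: move[0]->R => RDRDL VALID

Answer: XVV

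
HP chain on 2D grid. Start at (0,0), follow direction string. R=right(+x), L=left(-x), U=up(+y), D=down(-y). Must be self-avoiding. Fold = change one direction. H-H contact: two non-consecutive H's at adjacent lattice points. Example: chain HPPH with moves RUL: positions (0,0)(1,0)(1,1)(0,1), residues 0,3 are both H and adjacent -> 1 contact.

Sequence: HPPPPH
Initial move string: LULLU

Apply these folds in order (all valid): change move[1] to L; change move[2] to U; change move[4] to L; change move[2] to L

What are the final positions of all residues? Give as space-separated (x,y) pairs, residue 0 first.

Initial moves: LULLU
Fold: move[1]->L => LLLLU (positions: [(0, 0), (-1, 0), (-2, 0), (-3, 0), (-4, 0), (-4, 1)])
Fold: move[2]->U => LLULU (positions: [(0, 0), (-1, 0), (-2, 0), (-2, 1), (-3, 1), (-3, 2)])
Fold: move[4]->L => LLULL (positions: [(0, 0), (-1, 0), (-2, 0), (-2, 1), (-3, 1), (-4, 1)])
Fold: move[2]->L => LLLLL (positions: [(0, 0), (-1, 0), (-2, 0), (-3, 0), (-4, 0), (-5, 0)])

Answer: (0,0) (-1,0) (-2,0) (-3,0) (-4,0) (-5,0)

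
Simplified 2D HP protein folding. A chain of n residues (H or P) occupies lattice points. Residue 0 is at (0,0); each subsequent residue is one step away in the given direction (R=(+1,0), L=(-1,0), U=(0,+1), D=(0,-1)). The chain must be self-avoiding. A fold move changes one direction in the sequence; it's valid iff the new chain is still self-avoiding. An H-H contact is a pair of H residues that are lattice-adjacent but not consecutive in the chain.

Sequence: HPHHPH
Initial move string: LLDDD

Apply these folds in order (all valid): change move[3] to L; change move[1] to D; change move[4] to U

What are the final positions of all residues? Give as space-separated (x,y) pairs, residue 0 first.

Answer: (0,0) (-1,0) (-1,-1) (-1,-2) (-2,-2) (-2,-1)

Derivation:
Initial moves: LLDDD
Fold: move[3]->L => LLDLD (positions: [(0, 0), (-1, 0), (-2, 0), (-2, -1), (-3, -1), (-3, -2)])
Fold: move[1]->D => LDDLD (positions: [(0, 0), (-1, 0), (-1, -1), (-1, -2), (-2, -2), (-2, -3)])
Fold: move[4]->U => LDDLU (positions: [(0, 0), (-1, 0), (-1, -1), (-1, -2), (-2, -2), (-2, -1)])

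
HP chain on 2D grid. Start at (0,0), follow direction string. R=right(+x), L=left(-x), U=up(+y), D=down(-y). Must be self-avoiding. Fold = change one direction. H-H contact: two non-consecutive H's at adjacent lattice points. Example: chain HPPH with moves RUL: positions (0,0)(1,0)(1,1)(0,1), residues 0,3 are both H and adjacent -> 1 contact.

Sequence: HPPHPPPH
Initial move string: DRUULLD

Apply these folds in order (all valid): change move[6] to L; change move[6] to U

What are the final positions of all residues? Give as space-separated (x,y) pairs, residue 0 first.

Initial moves: DRUULLD
Fold: move[6]->L => DRUULLL (positions: [(0, 0), (0, -1), (1, -1), (1, 0), (1, 1), (0, 1), (-1, 1), (-2, 1)])
Fold: move[6]->U => DRUULLU (positions: [(0, 0), (0, -1), (1, -1), (1, 0), (1, 1), (0, 1), (-1, 1), (-1, 2)])

Answer: (0,0) (0,-1) (1,-1) (1,0) (1,1) (0,1) (-1,1) (-1,2)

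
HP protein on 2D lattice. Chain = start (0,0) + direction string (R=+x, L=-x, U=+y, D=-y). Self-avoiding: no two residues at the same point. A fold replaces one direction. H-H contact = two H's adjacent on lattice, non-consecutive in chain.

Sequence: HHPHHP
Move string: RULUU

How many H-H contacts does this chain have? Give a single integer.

Answer: 1

Derivation:
Positions: [(0, 0), (1, 0), (1, 1), (0, 1), (0, 2), (0, 3)]
H-H contact: residue 0 @(0,0) - residue 3 @(0, 1)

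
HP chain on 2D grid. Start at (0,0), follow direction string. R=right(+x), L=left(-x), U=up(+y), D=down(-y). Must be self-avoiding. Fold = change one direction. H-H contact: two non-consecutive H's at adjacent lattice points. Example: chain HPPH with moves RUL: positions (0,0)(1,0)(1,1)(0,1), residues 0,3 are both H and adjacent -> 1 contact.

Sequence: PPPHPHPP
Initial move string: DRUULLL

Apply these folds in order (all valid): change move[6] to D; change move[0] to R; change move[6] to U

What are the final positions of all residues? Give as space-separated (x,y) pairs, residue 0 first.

Initial moves: DRUULLL
Fold: move[6]->D => DRUULLD (positions: [(0, 0), (0, -1), (1, -1), (1, 0), (1, 1), (0, 1), (-1, 1), (-1, 0)])
Fold: move[0]->R => RRUULLD (positions: [(0, 0), (1, 0), (2, 0), (2, 1), (2, 2), (1, 2), (0, 2), (0, 1)])
Fold: move[6]->U => RRUULLU (positions: [(0, 0), (1, 0), (2, 0), (2, 1), (2, 2), (1, 2), (0, 2), (0, 3)])

Answer: (0,0) (1,0) (2,0) (2,1) (2,2) (1,2) (0,2) (0,3)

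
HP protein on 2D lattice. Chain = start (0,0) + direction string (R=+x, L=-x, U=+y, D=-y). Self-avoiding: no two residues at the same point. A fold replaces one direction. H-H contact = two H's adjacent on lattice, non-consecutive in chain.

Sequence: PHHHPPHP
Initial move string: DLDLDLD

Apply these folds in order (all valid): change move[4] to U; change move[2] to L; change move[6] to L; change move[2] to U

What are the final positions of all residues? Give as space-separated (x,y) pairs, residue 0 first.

Answer: (0,0) (0,-1) (-1,-1) (-1,0) (-2,0) (-2,1) (-3,1) (-4,1)

Derivation:
Initial moves: DLDLDLD
Fold: move[4]->U => DLDLULD (positions: [(0, 0), (0, -1), (-1, -1), (-1, -2), (-2, -2), (-2, -1), (-3, -1), (-3, -2)])
Fold: move[2]->L => DLLLULD (positions: [(0, 0), (0, -1), (-1, -1), (-2, -1), (-3, -1), (-3, 0), (-4, 0), (-4, -1)])
Fold: move[6]->L => DLLLULL (positions: [(0, 0), (0, -1), (-1, -1), (-2, -1), (-3, -1), (-3, 0), (-4, 0), (-5, 0)])
Fold: move[2]->U => DLULULL (positions: [(0, 0), (0, -1), (-1, -1), (-1, 0), (-2, 0), (-2, 1), (-3, 1), (-4, 1)])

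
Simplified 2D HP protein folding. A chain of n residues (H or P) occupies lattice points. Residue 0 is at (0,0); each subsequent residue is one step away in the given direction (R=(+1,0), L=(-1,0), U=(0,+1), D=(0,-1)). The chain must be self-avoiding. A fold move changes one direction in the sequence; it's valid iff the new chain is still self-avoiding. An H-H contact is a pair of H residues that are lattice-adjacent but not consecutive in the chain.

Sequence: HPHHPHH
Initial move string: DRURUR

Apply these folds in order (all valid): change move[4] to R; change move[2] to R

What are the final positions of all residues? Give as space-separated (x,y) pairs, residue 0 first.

Answer: (0,0) (0,-1) (1,-1) (2,-1) (3,-1) (4,-1) (5,-1)

Derivation:
Initial moves: DRURUR
Fold: move[4]->R => DRURRR (positions: [(0, 0), (0, -1), (1, -1), (1, 0), (2, 0), (3, 0), (4, 0)])
Fold: move[2]->R => DRRRRR (positions: [(0, 0), (0, -1), (1, -1), (2, -1), (3, -1), (4, -1), (5, -1)])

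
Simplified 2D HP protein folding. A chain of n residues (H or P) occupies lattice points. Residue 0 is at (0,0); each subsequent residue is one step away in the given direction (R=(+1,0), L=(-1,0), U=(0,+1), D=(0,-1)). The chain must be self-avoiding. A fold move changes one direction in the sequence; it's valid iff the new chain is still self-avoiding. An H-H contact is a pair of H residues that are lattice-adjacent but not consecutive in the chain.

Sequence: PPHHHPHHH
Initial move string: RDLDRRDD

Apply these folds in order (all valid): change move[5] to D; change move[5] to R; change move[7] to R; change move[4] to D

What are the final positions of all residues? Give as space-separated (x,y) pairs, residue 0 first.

Initial moves: RDLDRRDD
Fold: move[5]->D => RDLDRDDD (positions: [(0, 0), (1, 0), (1, -1), (0, -1), (0, -2), (1, -2), (1, -3), (1, -4), (1, -5)])
Fold: move[5]->R => RDLDRRDD (positions: [(0, 0), (1, 0), (1, -1), (0, -1), (0, -2), (1, -2), (2, -2), (2, -3), (2, -4)])
Fold: move[7]->R => RDLDRRDR (positions: [(0, 0), (1, 0), (1, -1), (0, -1), (0, -2), (1, -2), (2, -2), (2, -3), (3, -3)])
Fold: move[4]->D => RDLDDRDR (positions: [(0, 0), (1, 0), (1, -1), (0, -1), (0, -2), (0, -3), (1, -3), (1, -4), (2, -4)])

Answer: (0,0) (1,0) (1,-1) (0,-1) (0,-2) (0,-3) (1,-3) (1,-4) (2,-4)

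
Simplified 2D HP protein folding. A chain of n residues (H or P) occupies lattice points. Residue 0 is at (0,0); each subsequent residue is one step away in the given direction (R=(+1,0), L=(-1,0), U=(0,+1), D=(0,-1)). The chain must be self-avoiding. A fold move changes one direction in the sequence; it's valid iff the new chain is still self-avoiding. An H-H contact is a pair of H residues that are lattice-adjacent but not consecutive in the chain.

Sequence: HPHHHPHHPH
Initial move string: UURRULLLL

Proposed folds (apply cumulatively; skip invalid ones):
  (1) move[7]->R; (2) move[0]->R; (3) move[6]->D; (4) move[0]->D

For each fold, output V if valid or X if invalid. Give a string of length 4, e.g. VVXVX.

Answer: XVXX

Derivation:
Initial: UURRULLLL -> [(0, 0), (0, 1), (0, 2), (1, 2), (2, 2), (2, 3), (1, 3), (0, 3), (-1, 3), (-2, 3)]
Fold 1: move[7]->R => UURRULLRL INVALID (collision), skipped
Fold 2: move[0]->R => RURRULLLL VALID
Fold 3: move[6]->D => RURRULDLL INVALID (collision), skipped
Fold 4: move[0]->D => DURRULLLL INVALID (collision), skipped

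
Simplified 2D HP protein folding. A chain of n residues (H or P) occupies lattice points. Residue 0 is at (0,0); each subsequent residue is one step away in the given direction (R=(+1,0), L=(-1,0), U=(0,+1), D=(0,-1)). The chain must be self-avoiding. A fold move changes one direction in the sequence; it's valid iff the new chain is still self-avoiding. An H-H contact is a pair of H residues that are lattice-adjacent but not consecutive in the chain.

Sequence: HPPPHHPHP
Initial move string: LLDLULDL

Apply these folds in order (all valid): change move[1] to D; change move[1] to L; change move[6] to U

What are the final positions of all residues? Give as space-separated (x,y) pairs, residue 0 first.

Initial moves: LLDLULDL
Fold: move[1]->D => LDDLULDL (positions: [(0, 0), (-1, 0), (-1, -1), (-1, -2), (-2, -2), (-2, -1), (-3, -1), (-3, -2), (-4, -2)])
Fold: move[1]->L => LLDLULDL (positions: [(0, 0), (-1, 0), (-2, 0), (-2, -1), (-3, -1), (-3, 0), (-4, 0), (-4, -1), (-5, -1)])
Fold: move[6]->U => LLDLULUL (positions: [(0, 0), (-1, 0), (-2, 0), (-2, -1), (-3, -1), (-3, 0), (-4, 0), (-4, 1), (-5, 1)])

Answer: (0,0) (-1,0) (-2,0) (-2,-1) (-3,-1) (-3,0) (-4,0) (-4,1) (-5,1)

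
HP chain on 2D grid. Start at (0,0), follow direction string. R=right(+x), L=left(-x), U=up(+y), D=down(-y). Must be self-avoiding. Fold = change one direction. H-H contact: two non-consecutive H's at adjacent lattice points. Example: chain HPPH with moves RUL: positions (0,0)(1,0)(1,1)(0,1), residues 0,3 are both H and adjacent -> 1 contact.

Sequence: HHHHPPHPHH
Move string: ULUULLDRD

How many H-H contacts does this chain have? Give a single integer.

Positions: [(0, 0), (0, 1), (-1, 1), (-1, 2), (-1, 3), (-2, 3), (-3, 3), (-3, 2), (-2, 2), (-2, 1)]
H-H contact: residue 2 @(-1,1) - residue 9 @(-2, 1)
H-H contact: residue 3 @(-1,2) - residue 8 @(-2, 2)

Answer: 2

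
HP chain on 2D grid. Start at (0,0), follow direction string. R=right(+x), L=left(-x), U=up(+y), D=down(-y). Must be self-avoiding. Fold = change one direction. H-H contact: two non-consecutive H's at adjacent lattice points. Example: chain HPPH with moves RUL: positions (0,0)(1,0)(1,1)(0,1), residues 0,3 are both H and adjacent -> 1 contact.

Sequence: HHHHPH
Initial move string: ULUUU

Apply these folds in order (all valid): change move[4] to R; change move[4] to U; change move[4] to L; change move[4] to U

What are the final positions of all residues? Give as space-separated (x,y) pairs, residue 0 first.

Initial moves: ULUUU
Fold: move[4]->R => ULUUR (positions: [(0, 0), (0, 1), (-1, 1), (-1, 2), (-1, 3), (0, 3)])
Fold: move[4]->U => ULUUU (positions: [(0, 0), (0, 1), (-1, 1), (-1, 2), (-1, 3), (-1, 4)])
Fold: move[4]->L => ULUUL (positions: [(0, 0), (0, 1), (-1, 1), (-1, 2), (-1, 3), (-2, 3)])
Fold: move[4]->U => ULUUU (positions: [(0, 0), (0, 1), (-1, 1), (-1, 2), (-1, 3), (-1, 4)])

Answer: (0,0) (0,1) (-1,1) (-1,2) (-1,3) (-1,4)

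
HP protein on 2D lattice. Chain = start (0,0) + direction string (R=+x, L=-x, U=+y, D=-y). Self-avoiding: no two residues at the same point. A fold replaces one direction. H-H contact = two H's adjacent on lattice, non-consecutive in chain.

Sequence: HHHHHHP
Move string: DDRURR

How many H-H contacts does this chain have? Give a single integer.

Answer: 1

Derivation:
Positions: [(0, 0), (0, -1), (0, -2), (1, -2), (1, -1), (2, -1), (3, -1)]
H-H contact: residue 1 @(0,-1) - residue 4 @(1, -1)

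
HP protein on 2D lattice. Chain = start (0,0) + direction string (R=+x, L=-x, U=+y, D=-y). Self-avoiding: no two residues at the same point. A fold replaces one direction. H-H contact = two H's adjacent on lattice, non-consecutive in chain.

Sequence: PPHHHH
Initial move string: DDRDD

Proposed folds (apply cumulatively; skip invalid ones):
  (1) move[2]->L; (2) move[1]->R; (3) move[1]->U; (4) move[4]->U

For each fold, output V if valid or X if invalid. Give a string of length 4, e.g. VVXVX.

Answer: VXXX

Derivation:
Initial: DDRDD -> [(0, 0), (0, -1), (0, -2), (1, -2), (1, -3), (1, -4)]
Fold 1: move[2]->L => DDLDD VALID
Fold 2: move[1]->R => DRLDD INVALID (collision), skipped
Fold 3: move[1]->U => DULDD INVALID (collision), skipped
Fold 4: move[4]->U => DDLDU INVALID (collision), skipped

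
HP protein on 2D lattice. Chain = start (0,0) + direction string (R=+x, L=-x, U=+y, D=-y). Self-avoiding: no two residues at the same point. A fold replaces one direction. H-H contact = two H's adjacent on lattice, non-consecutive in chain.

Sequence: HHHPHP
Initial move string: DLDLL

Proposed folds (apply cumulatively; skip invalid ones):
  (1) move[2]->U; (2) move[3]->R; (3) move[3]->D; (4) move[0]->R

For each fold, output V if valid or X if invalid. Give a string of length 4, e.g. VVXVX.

Initial: DLDLL -> [(0, 0), (0, -1), (-1, -1), (-1, -2), (-2, -2), (-3, -2)]
Fold 1: move[2]->U => DLULL VALID
Fold 2: move[3]->R => DLURL INVALID (collision), skipped
Fold 3: move[3]->D => DLUDL INVALID (collision), skipped
Fold 4: move[0]->R => RLULL INVALID (collision), skipped

Answer: VXXX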